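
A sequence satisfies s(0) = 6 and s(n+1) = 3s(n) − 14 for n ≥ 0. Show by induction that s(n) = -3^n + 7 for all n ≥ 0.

Base case: s(0) = 6, and -3^0 + 7 = -1 + 7 = 6.
Assume s(m) = -3^m + 7 for some m ≥ 0.
Then s(m+1) = 3s(m) − 14 = 3·(-3^m + 7) − 14 = -3^{m+1} + 21 − 14 = -3^{m+1} + 7.
This completes the inductive step, so s(n) = -3^n + 7 for all n ≥ 0.

s(n) = -3^n + 7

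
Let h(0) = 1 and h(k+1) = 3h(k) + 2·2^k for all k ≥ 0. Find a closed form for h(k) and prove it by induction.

Claim: h(k) = 3·3^k − 2·2^k.

Base case: h(0) = 1, and 3·3^0 − 2·2^0 = 3 − 2 = 1.
Assume h(r) = 3·3^r − 2·2^r for some r ≥ 0.
Then h(r+1) = 3h(r) + 2·2^r = 3·(3·3^r − 2·2^r) + 2·2^r = 3·3^{r+1} − 6·2^r + 2·2^r = 3·3^{r+1} − 4·2^r = 3·3^{r+1} − 2·2^{r+1}.
So the formula holds for r+1, and by induction h(k) = 3·3^k − 2·2^k for all k ≥ 0.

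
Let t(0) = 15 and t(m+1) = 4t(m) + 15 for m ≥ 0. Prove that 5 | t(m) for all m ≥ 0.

Base case: t(0) = 15 = 5·3, so 5 | t(0).
Assume 5 | t(r), so t(r) = 5s for some integer s.
Then t(r+1) = 4t(r) + 15 = 4·(5s) + 15 = 5(4s + 3), so 5 | t(r+1).
So the property holds for r+1, and by induction 5 | t(m) for all m ≥ 0.

5 | t(m)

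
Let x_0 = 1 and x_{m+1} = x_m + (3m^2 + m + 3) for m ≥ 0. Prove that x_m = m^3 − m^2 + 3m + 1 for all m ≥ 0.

Base case: x_0 = 1, and 0^3 − 0^2 + 3·0 + 1 = 1.
Assume x_j = j^3 − j^2 + 3j + 1.
Then x_{j+1} = x_j + (3j^2 + j + 3) = (j^3 − j^2 + 3j + 1) + (3j^2 + j + 3) = j^3 + 2j^2 + 4j + 4,
and (j+1)^3 − (j+1)^2 + 3·(j+1) + 1 = j^3 + 2j^2 + 4j + 4.
Hence x_m = m^3 − m^2 + 3m + 1 for every m ≥ 0, by induction.

x_m = m^3 − m^2 + 3m + 1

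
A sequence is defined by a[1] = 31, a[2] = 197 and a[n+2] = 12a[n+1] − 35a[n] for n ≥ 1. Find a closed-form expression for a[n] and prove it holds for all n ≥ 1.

Claim: a[n] = 3·7^n + 2·5^n.

Base cases: a[1] = 31 and 3·7^1 + 2·5^1 = 31; a[2] = 197 and 3·7^2 + 2·5^2 = 197.
Assume a[i] = 3·7^i + 2·5^i for all 1 ≤ i ≤ j, where j ≥ 2.
Then a[j+1] = 12a[j] − 35a[j−1] = 12·(3·7^j + 2·5^j) − 35·(3·7^{j−1} + 2·5^{j−1}) = 3·(12·7 − 35)7^{j−1} + 2·(12·5 − 35)5^{j−1} = 147·7^{j−1} + 50·5^{j−1} = 3·7^{j+1} + 2·5^{j+1}.
This completes the inductive step, so a[n] = 3·7^n + 2·5^n for all n ≥ 1.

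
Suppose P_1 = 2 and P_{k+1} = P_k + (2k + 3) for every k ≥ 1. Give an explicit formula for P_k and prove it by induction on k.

Claim: P_k = k^2 + 2k − 1.

Base case: P_1 = 2, and 1^2 + 2·1 − 1 = 2.
Assume P_m = m^2 + 2m − 1.
Then P_{m+1} = P_m + (2m + 3) = (m^2 + 2m − 1) + (2m + 3) = m^2 + 4m + 2,
and (m+1)^2 + 2·(m+1) − 1 = m^2 + 4m + 2.
This completes the inductive step, so P_k = k^2 + 2k − 1 for all k ≥ 1.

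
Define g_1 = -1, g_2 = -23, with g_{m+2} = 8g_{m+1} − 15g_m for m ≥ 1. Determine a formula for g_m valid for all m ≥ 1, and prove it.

Claim: g_m = 3·3^m − 2·5^m.

Base cases: g_1 = -1 and 3·3^1 − 2·5^1 = -1; g_2 = -23 and 3·3^2 − 2·5^2 = -23.
Assume g_j = 3·3^j − 2·5^j for all 1 ≤ j ≤ r, where r ≥ 2.
Then g_{r+1} = 8g_r − 15g_{r−1} = 8·(3·3^r − 2·5^r) − 15·(3·3^{r−1} − 2·5^{r−1}) = 3·(8·3 − 15)3^{r−1} − 2·(8·5 − 15)5^{r−1} = 27·3^{r−1} − 50·5^{r−1} = 3·3^{r+1} − 2·5^{r+1}.
Hence g_m = 3·3^m − 2·5^m for every m ≥ 1, by strong induction.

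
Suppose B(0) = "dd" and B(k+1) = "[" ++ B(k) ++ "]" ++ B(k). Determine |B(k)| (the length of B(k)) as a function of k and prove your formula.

Claim: |B(k)| = 2^{k+2} − 2.

Base case: |B(0)| = 2, and 2^{0+2} − 2 = 2.
Assume |B(r)| = 2^{r+2} − 2.
Then |B(r+1)| = 1 + |B(r)| + 1 + |B(r)| = 2|B(r)| + 2 = 2(2^{r+2} − 2) + 2 = 2^{r+3} − 4 + 2 = 2^{r+3} − 2.
Hence |B(k)| = 2^{k+2} − 2 for every k ≥ 0, by induction.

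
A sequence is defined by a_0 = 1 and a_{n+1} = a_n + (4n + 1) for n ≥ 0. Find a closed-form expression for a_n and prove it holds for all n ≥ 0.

Claim: a_n = 2n^2 − n + 1.

Base case: a_0 = 1, and 2·0^2 − 0 + 1 = 1.
Assume a_k = 2k^2 − k + 1.
Then a_{k+1} = a_k + (4k + 1) = (2k^2 − k + 1) + (4k + 1) = 2k^2 + 3k + 2,
and 2·(k+1)^2 − (k+1) + 1 = 2k^2 + 3k + 2.
Hence a_n = 2n^2 − n + 1 for every n ≥ 0, by induction.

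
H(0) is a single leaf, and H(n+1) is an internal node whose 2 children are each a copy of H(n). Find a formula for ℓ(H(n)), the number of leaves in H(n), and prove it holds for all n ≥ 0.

Claim: ℓ(H(n)) = 2^n.

Base case: ℓ(H(0)) = 1, and 2^0 = 1.
Assume ℓ(H(r)) = 2^r.
Then ℓ(H(r+1)) = 2·ℓ(H(r)) = 2·2^r = 2^{r+1}.
Hence ℓ(H(n)) = 2^n for every n ≥ 0, by induction.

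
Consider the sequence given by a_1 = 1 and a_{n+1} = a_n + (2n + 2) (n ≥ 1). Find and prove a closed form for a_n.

Claim: a_n = n^2 + n − 1.

Base case: a_1 = 1, and 1^2 + 1 − 1 = 1.
Assume a_m = m^2 + m − 1.
Then a_{m+1} = a_m + (2m + 2) = (m^2 + m − 1) + (2m + 2) = m^2 + 3m + 1,
and (m+1)^2 + (m+1) − 1 = m^2 + 3m + 1.
Hence a_n = n^2 + n − 1 for every n ≥ 1, by induction.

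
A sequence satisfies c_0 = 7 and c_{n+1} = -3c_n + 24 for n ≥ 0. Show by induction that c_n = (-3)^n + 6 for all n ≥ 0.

Base case: c_0 = 7, and (-3)^0 + 6 = 1 + 6 = 7.
Assume c_k = (-3)^k + 6 for some k ≥ 0.
Then c_{k+1} = -3c_k + 24 = -3·((-3)^k + 6) + 24 = -3·(-3)^k − 18 + 24 = (-3)^{k+1} + 6.
This completes the inductive step, so c_n = (-3)^n + 6 for all n ≥ 0.

c_n = (-3)^n + 6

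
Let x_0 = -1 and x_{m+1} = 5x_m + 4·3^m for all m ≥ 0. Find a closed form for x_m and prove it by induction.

Claim: x_m = 5^m − 2·3^m.

Base case: x_0 = -1, and 5^0 − 2·3^0 = 1 − 2 = -1.
Assume x_j = 5^j − 2·3^j for some j ≥ 0.
Then x_{j+1} = 5x_j + 4·3^j = 5·(5^j − 2·3^j) + 4·3^j = 5^{j+1} − 10·3^j + 4·3^j = 5^{j+1} − 6·3^j = 5^{j+1} − 2·3^{j+1}.
So the formula holds for j+1, and by induction x_m = 5^m − 2·3^m for all m ≥ 0.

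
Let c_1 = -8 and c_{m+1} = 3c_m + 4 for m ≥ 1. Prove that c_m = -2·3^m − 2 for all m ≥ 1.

Base case: c_1 = -8, and -2·3^1 − 2 = -6 − 2 = -8.
Assume c_k = -2·3^k − 2 for some k ≥ 1.
Then c_{k+1} = 3c_k + 4 = 3·(-2·3^k − 2) + 4 = -6·3^k − 6 + 4 = -2·3^{k+1} − 2.
By induction, c_m = -2·3^m − 2 for all m ≥ 1.

c_m = -2·3^m − 2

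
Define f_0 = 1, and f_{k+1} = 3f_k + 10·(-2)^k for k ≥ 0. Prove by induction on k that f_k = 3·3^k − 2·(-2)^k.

Base case: f_0 = 1, and 3·3^0 − 2·(-2)^0 = 3 − 2 = 1.
Assume f_r = 3·3^r − 2·(-2)^r for some r ≥ 0.
Then f_{r+1} = 3f_r + 10·(-2)^r = 3·(3·3^r − 2·(-2)^r) + 10·(-2)^r = 3·3^{r+1} − 6·(-2)^r + 10·(-2)^r = 3·3^{r+1} + 4·(-2)^r = 3·3^{r+1} − 2·(-2)^{r+1}.
So the formula holds for r+1, and by induction f_k = 3·3^k − 2·(-2)^k for all k ≥ 0.

f_k = 3·3^k − 2·(-2)^k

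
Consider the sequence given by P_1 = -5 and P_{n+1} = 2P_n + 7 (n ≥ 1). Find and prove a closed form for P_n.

Claim: P_n = 2^n − 7.

Base case: P_1 = -5, and 2^1 − 7 = 2 − 7 = -5.
Assume P_k = 2^k − 7 for some k ≥ 1.
Then P_{k+1} = 2P_k + 7 = 2·(2^k − 7) + 7 = 2^{k+1} − 14 + 7 = 2^{k+1} − 7.
Hence P_n = 2^n − 7 for every n ≥ 1, by induction.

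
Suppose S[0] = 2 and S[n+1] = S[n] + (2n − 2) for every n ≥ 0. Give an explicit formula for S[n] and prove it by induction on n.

Claim: S[n] = n^2 − 3n + 2.

Base case: S[0] = 2, and 0^2 − 3·0 + 2 = 2.
Assume S[r] = r^2 − 3r + 2.
Then S[r+1] = S[r] + (2r − 2) = (r^2 − 3r + 2) + (2r − 2) = r^2 − r,
and (r+1)^2 − 3·(r+1) + 2 = r^2 − r.
By induction, S[n] = n^2 − 3n + 2 for all n ≥ 0.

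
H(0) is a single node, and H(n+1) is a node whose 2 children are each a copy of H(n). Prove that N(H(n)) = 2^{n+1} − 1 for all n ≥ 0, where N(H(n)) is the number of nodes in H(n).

Base case: N(H(0)) = 1, and 2^{0+1} − 1 = 1.
Assume N(H(k)) = 2^{k+1} − 1.
Then N(H(k+1)) = 1 + 2N(H(k)) = 1 + 2(2^{k+1} − 1) = 2^{k+2} − 2 + 1 = 2^{k+2} − 1.
By induction, N(H(n)) = 2^{n+1} − 1 for all n ≥ 0.

N(H(n)) = 2^{n+1} − 1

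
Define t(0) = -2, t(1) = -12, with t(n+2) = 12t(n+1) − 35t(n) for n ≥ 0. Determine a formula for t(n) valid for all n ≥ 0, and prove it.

Claim: t(n) = -7^n − 5^n.

Base cases: t(0) = -2 and -7^0 − 5^0 = -2; t(1) = -12 and -7^1 − 5^1 = -12.
Assume t(i) = -7^i − 5^i for all 0 ≤ i ≤ j, where j ≥ 1.
Then t(j+1) = 12t(j) − 35t(j−1) = 12·(-7^j − 5^j) − 35·(-7^{j−1} − 5^{j−1}) = -(12·7 − 35)7^{j−1} − (12·5 − 35)5^{j−1} = -49·7^{j−1} − 25·5^{j−1} = -7^{j+1} − 5^{j+1}.
By strong induction, t(n) = -7^n − 5^n for all n ≥ 0.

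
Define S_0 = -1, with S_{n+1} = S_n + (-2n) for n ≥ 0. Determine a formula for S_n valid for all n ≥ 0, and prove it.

Claim: S_n = -n^2 + n − 1.

Base case: S_0 = -1, and -0^2 + 0 − 1 = -1.
Assume S_j = -j^2 + j − 1.
Then S_{j+1} = S_j + (-2j) = (-j^2 + j − 1) + (-2j) = -j^2 − j − 1,
and -(j+1)^2 + (j+1) − 1 = -j^2 − j − 1.
By induction, S_n = -n^2 + n − 1 for all n ≥ 0.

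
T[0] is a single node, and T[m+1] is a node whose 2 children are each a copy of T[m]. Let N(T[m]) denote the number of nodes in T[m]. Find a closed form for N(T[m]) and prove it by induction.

Claim: N(T[m]) = 2^{m+1} − 1.

Base case: N(T[0]) = 1, and 2^{0+1} − 1 = 1.
Assume N(T[k]) = 2^{k+1} − 1.
Then N(T[k+1]) = 1 + 2N(T[k]) = 1 + 2(2^{k+1} − 1) = 2^{k+2} − 2 + 1 = 2^{k+2} − 1.
By induction, N(T[m]) = 2^{m+1} − 1 for all m ≥ 0.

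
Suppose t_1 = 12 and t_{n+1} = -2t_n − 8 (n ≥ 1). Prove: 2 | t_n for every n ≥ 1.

Base case: t_1 = 12 = 2·6, so 2 | t_1.
Assume 2 | t_j, so t_j = 2s for some integer s.
Then t_{j+1} = -2t_j − 8 = -2·(2s) − 8 = 2(-2s − 4), so 2 | t_{j+1}.
This completes the inductive step, so 2 | t_n for all n ≥ 1.

2 | t_n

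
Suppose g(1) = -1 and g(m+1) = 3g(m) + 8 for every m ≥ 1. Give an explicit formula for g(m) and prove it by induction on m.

Claim: g(m) = 3^m − 4.

Base case: g(1) = -1, and 3^1 − 4 = 3 − 4 = -1.
Assume g(r) = 3^r − 4 for some r ≥ 1.
Then g(r+1) = 3g(r) + 8 = 3·(3^r − 4) + 8 = 3^{r+1} − 12 + 8 = 3^{r+1} − 4.
So the formula holds for r+1, and by induction g(m) = 3^m − 4 for all m ≥ 1.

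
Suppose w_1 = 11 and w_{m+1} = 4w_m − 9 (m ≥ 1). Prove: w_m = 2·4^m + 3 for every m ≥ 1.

Base case: w_1 = 11, and 2·4^1 + 3 = 8 + 3 = 11.
Assume w_r = 2·4^r + 3 for some r ≥ 1.
Then w_{r+1} = 4w_r − 9 = 4·(2·4^r + 3) − 9 = 8·4^r + 12 − 9 = 2·4^{r+1} + 3.
This completes the inductive step, so w_m = 2·4^m + 3 for all m ≥ 1.

w_m = 2·4^m + 3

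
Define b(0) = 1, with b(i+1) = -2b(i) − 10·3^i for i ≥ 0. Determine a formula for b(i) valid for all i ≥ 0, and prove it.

Claim: b(i) = 3·(-2)^i − 2·3^i.

Base case: b(0) = 1, and 3·(-2)^0 − 2·3^0 = 3 − 2 = 1.
Assume b(r) = 3·(-2)^r − 2·3^r for some r ≥ 0.
Then b(r+1) = -2b(r) − 10·3^r = -2·(3·(-2)^r − 2·3^r) − 10·3^r = 3·(-2)^{r+1} + 4·3^r − 10·3^r = 3·(-2)^{r+1} − 6·3^r = 3·(-2)^{r+1} − 2·3^{r+1}.
By induction, b(i) = 3·(-2)^i − 2·3^i for all i ≥ 0.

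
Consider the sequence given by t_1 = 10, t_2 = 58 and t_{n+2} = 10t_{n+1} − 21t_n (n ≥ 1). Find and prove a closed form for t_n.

Claim: t_n = 7^n + 3^n.

Base cases: t_1 = 10 and 7^1 + 3^1 = 10; t_2 = 58 and 7^2 + 3^2 = 58.
Assume t_i = 7^i + 3^i for all 1 ≤ i ≤ j, where j ≥ 2.
Then t_{j+1} = 10t_j − 21t_{j−1} = 10·(7^j + 3^j) − 21·(7^{j−1} + 3^{j−1}) = (10·7 − 21)7^{j−1} + (10·3 − 21)3^{j−1} = 49·7^{j−1} + 9·3^{j−1} = 7^{j+1} + 3^{j+1}.
So the formula holds for j+1, and by strong induction t_n = 7^n + 3^n for all n ≥ 1.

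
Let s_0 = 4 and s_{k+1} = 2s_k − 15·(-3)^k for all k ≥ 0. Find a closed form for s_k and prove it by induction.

Claim: s_k = 2^k + 3·(-3)^k.

Base case: s_0 = 4, and 2^0 + 3·(-3)^0 = 1 + 3 = 4.
Assume s_m = 2^m + 3·(-3)^m for some m ≥ 0.
Then s_{m+1} = 2s_m − 15·(-3)^m = 2·(2^m + 3·(-3)^m) − 15·(-3)^m = 2^{m+1} + 6·(-3)^m − 15·(-3)^m = 2^{m+1} − 9·(-3)^m = 2^{m+1} + 3·(-3)^{m+1}.
Hence s_k = 2^k + 3·(-3)^k for every k ≥ 0, by induction.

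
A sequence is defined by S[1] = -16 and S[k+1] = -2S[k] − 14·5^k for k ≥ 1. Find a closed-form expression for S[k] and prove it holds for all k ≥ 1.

Claim: S[k] = 3·(-2)^k − 2·5^k.

Base case: S[1] = -16, and 3·(-2)^1 − 2·5^1 = -6 − 10 = -16.
Assume S[j] = 3·(-2)^j − 2·5^j for some j ≥ 1.
Then S[j+1] = -2S[j] − 14·5^j = -2·(3·(-2)^j − 2·5^j) − 14·5^j = 3·(-2)^{j+1} + 4·5^j − 14·5^j = 3·(-2)^{j+1} − 10·5^j = 3·(-2)^{j+1} − 2·5^{j+1}.
So the formula holds for j+1, and by induction S[k] = 3·(-2)^k − 2·5^k for all k ≥ 1.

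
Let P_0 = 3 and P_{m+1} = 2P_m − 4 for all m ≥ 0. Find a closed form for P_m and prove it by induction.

Claim: P_m = -2^m + 4.

Base case: P_0 = 3, and -2^0 + 4 = -1 + 4 = 3.
Assume P_r = -2^r + 4 for some r ≥ 0.
Then P_{r+1} = 2P_r − 4 = 2·(-2^r + 4) − 4 = -2^{r+1} + 8 − 4 = -2^{r+1} + 4.
Hence P_m = -2^m + 4 for every m ≥ 0, by induction.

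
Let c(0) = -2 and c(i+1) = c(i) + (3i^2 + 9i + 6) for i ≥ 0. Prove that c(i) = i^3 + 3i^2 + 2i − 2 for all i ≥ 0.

Base case: c(0) = -2, and 0^3 + 3·0^2 + 2·0 − 2 = -2.
Assume c(m) = m^3 + 3m^2 + 2m − 2.
Then c(m+1) = c(m) + (3m^2 + 9m + 6) = (m^3 + 3m^2 + 2m − 2) + (3m^2 + 9m + 6) = m^3 + 6m^2 + 11m + 4,
and (m+1)^3 + 3·(m+1)^2 + 2·(m+1) − 2 = m^3 + 6m^2 + 11m + 4.
By induction, c(i) = i^3 + 3i^2 + 2i − 2 for all i ≥ 0.

c(i) = i^3 + 3i^2 + 2i − 2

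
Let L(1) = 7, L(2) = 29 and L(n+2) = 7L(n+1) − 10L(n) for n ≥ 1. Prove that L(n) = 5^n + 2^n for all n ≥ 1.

Base cases: L(1) = 7 and 5^1 + 2^1 = 7; L(2) = 29 and 5^2 + 2^2 = 29.
Assume L(i) = 5^i + 2^i for all 1 ≤ i ≤ j, where j ≥ 2.
Then L(j+1) = 7L(j) − 10L(j−1) = 7·(5^j + 2^j) − 10·(5^{j−1} + 2^{j−1}) = (7·5 − 10)5^{j−1} + (7·2 − 10)2^{j−1} = 25·5^{j−1} + 4·2^{j−1} = 5^{j+1} + 2^{j+1}.
Hence L(n) = 5^n + 2^n for every n ≥ 1, by strong induction.

L(n) = 5^n + 2^n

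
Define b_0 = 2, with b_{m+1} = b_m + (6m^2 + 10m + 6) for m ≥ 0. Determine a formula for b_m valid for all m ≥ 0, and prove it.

Claim: b_m = 2m^3 + 2m^2 + 2m + 2.

Base case: b_0 = 2, and 2·0^3 + 2·0^2 + 2·0 + 2 = 2.
Assume b_r = 2r^3 + 2r^2 + 2r + 2.
Then b_{r+1} = b_r + (6r^2 + 10r + 6) = (2r^3 + 2r^2 + 2r + 2) + (6r^2 + 10r + 6) = 2r^3 + 8r^2 + 12r + 8,
and 2·(r+1)^3 + 2·(r+1)^2 + 2·(r+1) + 2 = 2r^3 + 8r^2 + 12r + 8.
By induction, b_m = 2m^3 + 2m^2 + 2m + 2 for all m ≥ 0.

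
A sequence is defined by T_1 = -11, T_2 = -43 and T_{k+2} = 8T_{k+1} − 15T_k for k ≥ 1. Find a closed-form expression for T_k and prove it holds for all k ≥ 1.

Claim: T_k = -5^k − 2·3^k.

Base cases: T_1 = -11 and -5^1 − 2·3^1 = -11; T_2 = -43 and -5^2 − 2·3^2 = -43.
Assume T_i = -5^i − 2·3^i for all 1 ≤ i ≤ j, where j ≥ 2.
Then T_{j+1} = 8T_j − 15T_{j−1} = 8·(-5^j − 2·3^j) − 15·(-5^{j−1} − 2·3^{j−1}) = -(8·5 − 15)5^{j−1} − 2·(8·3 − 15)3^{j−1} = -25·5^{j−1} − 18·3^{j−1} = -5^{j+1} − 2·3^{j+1}.
So the formula holds for j+1, and by strong induction T_k = -5^k − 2·3^k for all k ≥ 1.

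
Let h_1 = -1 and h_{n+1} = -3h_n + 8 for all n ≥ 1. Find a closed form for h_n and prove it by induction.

Claim: h_n = (-3)^n + 2.

Base case: h_1 = -1, and (-3)^1 + 2 = -3 + 2 = -1.
Assume h_m = (-3)^m + 2 for some m ≥ 1.
Then h_{m+1} = -3h_m + 8 = -3·((-3)^m + 2) + 8 = -3·(-3)^m − 6 + 8 = (-3)^{m+1} + 2.
Hence h_n = (-3)^n + 2 for every n ≥ 1, by induction.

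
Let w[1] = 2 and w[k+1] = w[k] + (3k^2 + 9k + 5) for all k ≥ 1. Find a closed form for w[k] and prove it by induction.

Claim: w[k] = k^3 + 3k^2 + k − 3.

Base case: w[1] = 2, and 1^3 + 3·1^2 + 1 − 3 = 2.
Assume w[m] = m^3 + 3m^2 + m − 3.
Then w[m+1] = w[m] + (3m^2 + 9m + 5) = (m^3 + 3m^2 + m − 3) + (3m^2 + 9m + 5) = m^3 + 6m^2 + 10m + 2,
and (m+1)^3 + 3·(m+1)^2 + (m+1) − 3 = m^3 + 6m^2 + 10m + 2.
This completes the inductive step, so w[k] = k^3 + 3k^2 + k − 3 for all k ≥ 1.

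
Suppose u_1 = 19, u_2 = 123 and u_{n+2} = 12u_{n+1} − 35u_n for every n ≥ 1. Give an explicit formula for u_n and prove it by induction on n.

Claim: u_n = 2·7^n + 5^n.

Base cases: u_1 = 19 and 2·7^1 + 5^1 = 19; u_2 = 123 and 2·7^2 + 5^2 = 123.
Assume u_j = 2·7^j + 5^j for all 1 ≤ j ≤ k, where k ≥ 2.
Then u_{k+1} = 12u_k − 35u_{k−1} = 12·(2·7^k + 5^k) − 35·(2·7^{k−1} + 5^{k−1}) = 2·(12·7 − 35)7^{k−1} + (12·5 − 35)5^{k−1} = 98·7^{k−1} + 25·5^{k−1} = 2·7^{k+1} + 5^{k+1}.
This completes the inductive step, so u_n = 2·7^n + 5^n for all n ≥ 1.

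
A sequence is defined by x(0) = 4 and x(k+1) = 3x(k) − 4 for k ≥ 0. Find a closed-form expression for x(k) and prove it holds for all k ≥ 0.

Claim: x(k) = 2·3^k + 2.

Base case: x(0) = 4, and 2·3^0 + 2 = 2 + 2 = 4.
Assume x(r) = 2·3^r + 2 for some r ≥ 0.
Then x(r+1) = 3x(r) − 4 = 3·(2·3^r + 2) − 4 = 6·3^r + 6 − 4 = 2·3^{r+1} + 2.
This completes the inductive step, so x(k) = 2·3^k + 2 for all k ≥ 0.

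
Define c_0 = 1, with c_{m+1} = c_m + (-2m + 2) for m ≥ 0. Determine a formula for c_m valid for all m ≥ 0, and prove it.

Claim: c_m = -m^2 + 3m + 1.

Base case: c_0 = 1, and -0^2 + 3·0 + 1 = 1.
Assume c_j = -j^2 + 3j + 1.
Then c_{j+1} = c_j + (-2j + 2) = (-j^2 + 3j + 1) + (-2j + 2) = -j^2 + j + 3,
and -(j+1)^2 + 3·(j+1) + 1 = -j^2 + j + 3.
This completes the inductive step, so c_m = -m^2 + 3m + 1 for all m ≥ 0.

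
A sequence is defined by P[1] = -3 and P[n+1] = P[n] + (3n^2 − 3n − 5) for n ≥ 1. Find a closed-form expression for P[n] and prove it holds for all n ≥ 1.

Claim: P[n] = n^3 − 3n^2 − 3n + 2.

Base case: P[1] = -3, and 1^3 − 3·1^2 − 3·1 + 2 = -3.
Assume P[m] = m^3 − 3m^2 − 3m + 2.
Then P[m+1] = P[m] + (3m^2 − 3m − 5) = (m^3 − 3m^2 − 3m + 2) + (3m^2 − 3m − 5) = m^3 − 6m − 3,
and (m+1)^3 − 3·(m+1)^2 − 3·(m+1) + 2 = m^3 − 6m − 3.
This completes the inductive step, so P[n] = n^3 − 3n^2 − 3n + 2 for all n ≥ 1.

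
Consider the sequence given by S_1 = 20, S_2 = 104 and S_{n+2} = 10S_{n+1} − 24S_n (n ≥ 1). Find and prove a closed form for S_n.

Claim: S_n = 2·6^n + 2·4^n.

Base cases: S_1 = 20 and 2·6^1 + 2·4^1 = 20; S_2 = 104 and 2·6^2 + 2·4^2 = 104.
Assume S_j = 2·6^j + 2·4^j for all 1 ≤ j ≤ r, where r ≥ 2.
Then S_{r+1} = 10S_r − 24S_{r−1} = 10·(2·6^r + 2·4^r) − 24·(2·6^{r−1} + 2·4^{r−1}) = 2·(10·6 − 24)6^{r−1} + 2·(10·4 − 24)4^{r−1} = 72·6^{r−1} + 32·4^{r−1} = 2·6^{r+1} + 2·4^{r+1}.
So the formula holds for r+1, and by strong induction S_n = 2·6^n + 2·4^n for all n ≥ 1.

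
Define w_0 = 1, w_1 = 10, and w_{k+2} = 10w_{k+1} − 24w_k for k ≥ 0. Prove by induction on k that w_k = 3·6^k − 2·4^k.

Base cases: w_0 = 1 and 3·6^0 − 2·4^0 = 1; w_1 = 10 and 3·6^1 − 2·4^1 = 10.
Assume w_i = 3·6^i − 2·4^i for all 0 ≤ i ≤ j, where j ≥ 1.
Then w_{j+1} = 10w_j − 24w_{j−1} = 10·(3·6^j − 2·4^j) − 24·(3·6^{j−1} − 2·4^{j−1}) = 3·(10·6 − 24)6^{j−1} − 2·(10·4 − 24)4^{j−1} = 108·6^{j−1} − 32·4^{j−1} = 3·6^{j+1} − 2·4^{j+1}.
This completes the inductive step, so w_k = 3·6^k − 2·4^k for all k ≥ 0.

w_k = 3·6^k − 2·4^k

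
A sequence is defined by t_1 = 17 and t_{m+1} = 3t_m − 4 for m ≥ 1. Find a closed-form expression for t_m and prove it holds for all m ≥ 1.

Claim: t_m = 5·3^m + 2.

Base case: t_1 = 17, and 5·3^1 + 2 = 15 + 2 = 17.
Assume t_k = 5·3^k + 2 for some k ≥ 1.
Then t_{k+1} = 3t_k − 4 = 3·(5·3^k + 2) − 4 = 15·3^k + 6 − 4 = 5·3^{k+1} + 2.
This completes the inductive step, so t_m = 5·3^m + 2 for all m ≥ 1.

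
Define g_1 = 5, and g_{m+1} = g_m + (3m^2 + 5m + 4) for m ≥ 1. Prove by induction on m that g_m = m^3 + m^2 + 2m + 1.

Base case: g_1 = 5, and 1^3 + 1^2 + 2·1 + 1 = 5.
Assume g_k = k^3 + k^2 + 2k + 1.
Then g_{k+1} = g_k + (3k^2 + 5k + 4) = (k^3 + k^2 + 2k + 1) + (3k^2 + 5k + 4) = k^3 + 4k^2 + 7k + 5,
and (k+1)^3 + (k+1)^2 + 2·(k+1) + 1 = k^3 + 4k^2 + 7k + 5.
This completes the inductive step, so g_m = m^3 + m^2 + 2m + 1 for all m ≥ 1.

g_m = m^3 + m^2 + 2m + 1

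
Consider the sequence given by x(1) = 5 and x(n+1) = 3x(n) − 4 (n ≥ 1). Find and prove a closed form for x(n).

Claim: x(n) = 3^n + 2.

Base case: x(1) = 5, and 3^1 + 2 = 3 + 2 = 5.
Assume x(r) = 3^r + 2 for some r ≥ 1.
Then x(r+1) = 3x(r) − 4 = 3·(3^r + 2) − 4 = 3^{r+1} + 6 − 4 = 3^{r+1} + 2.
Hence x(n) = 3^n + 2 for every n ≥ 1, by induction.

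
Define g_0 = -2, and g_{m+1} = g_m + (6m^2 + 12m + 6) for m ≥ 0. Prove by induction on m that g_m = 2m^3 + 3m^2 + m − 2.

Base case: g_0 = -2, and 2·0^3 + 3·0^2 + 0 − 2 = -2.
Assume g_k = 2k^3 + 3k^2 + k − 2.
Then g_{k+1} = g_k + (6k^2 + 12k + 6) = (2k^3 + 3k^2 + k − 2) + (6k^2 + 12k + 6) = 2k^3 + 9k^2 + 13k + 4,
and 2·(k+1)^3 + 3·(k+1)^2 + (k+1) − 2 = 2k^3 + 9k^2 + 13k + 4.
By induction, g_m = 2m^3 + 3m^2 + m − 2 for all m ≥ 0.

g_m = 2m^3 + 3m^2 + m − 2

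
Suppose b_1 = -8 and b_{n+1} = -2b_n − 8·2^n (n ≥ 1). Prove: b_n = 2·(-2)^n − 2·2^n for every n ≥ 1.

Base case: b_1 = -8, and 2·(-2)^1 − 2·2^1 = -4 − 4 = -8.
Assume b_k = 2·(-2)^k − 2·2^k for some k ≥ 1.
Then b_{k+1} = -2b_k − 8·2^k = -2·(2·(-2)^k − 2·2^k) − 8·2^k = 2·(-2)^{k+1} + 4·2^k − 8·2^k = 2·(-2)^{k+1} − 4·2^k = 2·(-2)^{k+1} − 2·2^{k+1}.
By induction, b_n = 2·(-2)^n − 2·2^n for all n ≥ 1.

b_n = 2·(-2)^n − 2·2^n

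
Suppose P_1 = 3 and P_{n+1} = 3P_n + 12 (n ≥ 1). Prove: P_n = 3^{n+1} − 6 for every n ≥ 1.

Base case: P_1 = 3, and 3^{1+1} − 6 = 9 − 6 = 3.
Assume P_k = 3^{k+1} − 6 for some k ≥ 1.
Then P_{k+1} = 3P_k + 12 = 3·(3^{k+1} − 6) + 12 = 3^{k+2} − 18 + 12 = 3^{k+2} − 6.
By induction, P_n = 3^{n+1} − 6 for all n ≥ 1.

P_n = 3^{n+1} − 6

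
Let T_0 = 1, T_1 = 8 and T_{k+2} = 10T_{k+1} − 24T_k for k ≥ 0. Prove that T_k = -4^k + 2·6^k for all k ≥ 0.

Base cases: T_0 = 1 and -4^0 + 2·6^0 = 1; T_1 = 8 and -4^1 + 2·6^1 = 8.
Assume T_j = -4^j + 2·6^j for all 0 ≤ j ≤ r, where r ≥ 1.
Then T_{r+1} = 10T_r − 24T_{r−1} = 10·(-4^r + 2·6^r) − 24·(-4^{r−1} + 2·6^{r−1}) = -(10·4 − 24)4^{r−1} + 2·(10·6 − 24)6^{r−1} = -16·4^{r−1} + 72·6^{r−1} = -4^{r+1} + 2·6^{r+1}.
This completes the inductive step, so T_k = -4^k + 2·6^k for all k ≥ 0.

T_k = -4^k + 2·6^k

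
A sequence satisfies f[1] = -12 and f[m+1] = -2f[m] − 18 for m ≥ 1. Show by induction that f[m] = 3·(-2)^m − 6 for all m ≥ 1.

Base case: f[1] = -12, and 3·(-2)^1 − 6 = -6 − 6 = -12.
Assume f[k] = 3·(-2)^k − 6 for some k ≥ 1.
Then f[k+1] = -2f[k] − 18 = -2·(3·(-2)^k − 6) − 18 = -6·(-2)^k + 12 − 18 = 3·(-2)^{k+1} − 6.
So the formula holds for k+1, and by induction f[m] = 3·(-2)^m − 6 for all m ≥ 1.

f[m] = 3·(-2)^m − 6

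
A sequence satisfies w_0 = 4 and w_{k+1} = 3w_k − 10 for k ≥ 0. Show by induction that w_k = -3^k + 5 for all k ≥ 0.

Base case: w_0 = 4, and -3^0 + 5 = -1 + 5 = 4.
Assume w_j = -3^j + 5 for some j ≥ 0.
Then w_{j+1} = 3w_j − 10 = 3·(-3^j + 5) − 10 = -3^{j+1} + 15 − 10 = -3^{j+1} + 5.
By induction, w_k = -3^k + 5 for all k ≥ 0.

w_k = -3^k + 5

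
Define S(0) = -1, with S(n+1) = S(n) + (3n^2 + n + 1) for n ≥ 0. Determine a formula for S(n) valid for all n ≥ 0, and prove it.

Claim: S(n) = n^3 − n^2 + n − 1.

Base case: S(0) = -1, and 0^3 − 0^2 + 0 − 1 = -1.
Assume S(r) = r^3 − r^2 + r − 1.
Then S(r+1) = S(r) + (3r^2 + r + 1) = (r^3 − r^2 + r − 1) + (3r^2 + r + 1) = r^3 + 2r^2 + 2r,
and (r+1)^3 − (r+1)^2 + (r+1) − 1 = r^3 + 2r^2 + 2r.
By induction, S(n) = n^3 − n^2 + n − 1 for all n ≥ 0.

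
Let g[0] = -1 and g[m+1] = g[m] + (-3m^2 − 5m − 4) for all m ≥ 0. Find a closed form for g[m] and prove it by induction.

Claim: g[m] = -m^3 − m^2 − 2m − 1.

Base case: g[0] = -1, and -0^3 − 0^2 − 2·0 − 1 = -1.
Assume g[j] = -j^3 − j^2 − 2j − 1.
Then g[j+1] = g[j] + (-3j^2 − 5j − 4) = (-j^3 − j^2 − 2j − 1) + (-3j^2 − 5j − 4) = -j^3 − 4j^2 − 7j − 5,
and -(j+1)^3 − (j+1)^2 − 2·(j+1) − 1 = -j^3 − 4j^2 − 7j − 5.
By induction, g[m] = -m^3 − m^2 − 2m − 1 for all m ≥ 0.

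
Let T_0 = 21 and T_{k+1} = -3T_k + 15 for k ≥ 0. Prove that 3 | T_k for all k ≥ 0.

Base case: T_0 = 21 = 3·7, so 3 | T_0.
Assume 3 | T_m, so T_m = 3t for some integer t.
Then T_{m+1} = -3T_m + 15 = -3·(3t) + 15 = 3(-3t + 5), so 3 | T_{m+1}.
By induction, 3 | T_k for all k ≥ 0.

3 | T_k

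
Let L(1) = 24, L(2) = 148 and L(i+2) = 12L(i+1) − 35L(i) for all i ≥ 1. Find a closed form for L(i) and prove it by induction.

Claim: L(i) = 2·5^i + 2·7^i.

Base cases: L(1) = 24 and 2·5^1 + 2·7^1 = 24; L(2) = 148 and 2·5^2 + 2·7^2 = 148.
Assume L(j) = 2·5^j + 2·7^j for all 1 ≤ j ≤ r, where r ≥ 2.
Then L(r+1) = 12L(r) − 35L(r−1) = 12·(2·5^r + 2·7^r) − 35·(2·5^{r−1} + 2·7^{r−1}) = 2·(12·5 − 35)5^{r−1} + 2·(12·7 − 35)7^{r−1} = 50·5^{r−1} + 98·7^{r−1} = 2·5^{r+1} + 2·7^{r+1}.
Hence L(i) = 2·5^i + 2·7^i for every i ≥ 1, by strong induction.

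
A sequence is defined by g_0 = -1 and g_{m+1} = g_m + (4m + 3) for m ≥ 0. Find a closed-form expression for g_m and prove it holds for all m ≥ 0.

Claim: g_m = 2m^2 + m − 1.

Base case: g_0 = -1, and 2·0^2 + 0 − 1 = -1.
Assume g_j = 2j^2 + j − 1.
Then g_{j+1} = g_j + (4j + 3) = (2j^2 + j − 1) + (4j + 3) = 2j^2 + 5j + 2,
and 2·(j+1)^2 + (j+1) − 1 = 2j^2 + 5j + 2.
Hence g_m = 2m^2 + m − 1 for every m ≥ 0, by induction.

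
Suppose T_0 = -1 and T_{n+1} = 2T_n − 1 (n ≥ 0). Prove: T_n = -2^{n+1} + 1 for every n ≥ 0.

Base case: T_0 = -1, and -2^{0+1} + 1 = -2 + 1 = -1.
Assume T_m = -2^{m+1} + 1 for some m ≥ 0.
Then T_{m+1} = 2T_m − 1 = 2·(-2^{m+1} + 1) − 1 = -2^{m+2} + 2 − 1 = -2^{m+2} + 1.
Hence T_n = -2^{n+1} + 1 for every n ≥ 0, by induction.

T_n = -2^{n+1} + 1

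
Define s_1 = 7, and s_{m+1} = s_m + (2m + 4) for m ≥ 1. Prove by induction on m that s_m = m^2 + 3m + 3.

Base case: s_1 = 7, and 1^2 + 3·1 + 3 = 7.
Assume s_j = j^2 + 3j + 3.
Then s_{j+1} = s_j + (2j + 4) = (j^2 + 3j + 3) + (2j + 4) = j^2 + 5j + 7,
and (j+1)^2 + 3·(j+1) + 3 = j^2 + 5j + 7.
This completes the inductive step, so s_m = m^2 + 3m + 3 for all m ≥ 1.

s_m = m^2 + 3m + 3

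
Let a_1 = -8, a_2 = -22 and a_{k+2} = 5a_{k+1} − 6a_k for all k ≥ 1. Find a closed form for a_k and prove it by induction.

Claim: a_k = -2^k − 2·3^k.

Base cases: a_1 = -8 and -2^1 − 2·3^1 = -8; a_2 = -22 and -2^2 − 2·3^2 = -22.
Assume a_j = -2^j − 2·3^j for all 1 ≤ j ≤ m, where m ≥ 2.
Then a_{m+1} = 5a_m − 6a_{m−1} = 5·(-2^m − 2·3^m) − 6·(-2^{m−1} − 2·3^{m−1}) = -(5·2 − 6)2^{m−1} − 2·(5·3 − 6)3^{m−1} = -4·2^{m−1} − 18·3^{m−1} = -2^{m+1} − 2·3^{m+1}.
By strong induction, a_k = -2^k − 2·3^k for all k ≥ 1.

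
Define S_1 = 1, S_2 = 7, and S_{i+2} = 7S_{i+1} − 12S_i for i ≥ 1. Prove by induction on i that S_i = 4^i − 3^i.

Base cases: S_1 = 1 and 4^1 − 3^1 = 1; S_2 = 7 and 4^2 − 3^2 = 7.
Assume S_j = 4^j − 3^j for all 1 ≤ j ≤ m, where m ≥ 2.
Then S_{m+1} = 7S_m − 12S_{m−1} = 7·(4^m − 3^m) − 12·(4^{m−1} − 3^{m−1}) = (7·4 − 12)4^{m−1} − (7·3 − 12)3^{m−1} = 16·4^{m−1} − 9·3^{m−1} = 4^{m+1} − 3^{m+1}.
Hence S_i = 4^i − 3^i for every i ≥ 1, by strong induction.

S_i = 4^i − 3^i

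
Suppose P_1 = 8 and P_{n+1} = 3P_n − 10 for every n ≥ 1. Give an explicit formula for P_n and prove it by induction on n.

Claim: P_n = 3^n + 5.

Base case: P_1 = 8, and 3^1 + 5 = 3 + 5 = 8.
Assume P_k = 3^k + 5 for some k ≥ 1.
Then P_{k+1} = 3P_k − 10 = 3·(3^k + 5) − 10 = 3^{k+1} + 15 − 10 = 3^{k+1} + 5.
This completes the inductive step, so P_n = 3^n + 5 for all n ≥ 1.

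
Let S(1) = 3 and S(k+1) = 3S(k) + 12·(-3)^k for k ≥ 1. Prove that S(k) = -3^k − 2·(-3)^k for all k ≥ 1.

Base case: S(1) = 3, and -3^1 − 2·(-3)^1 = -3 + 6 = 3.
Assume S(m) = -3^m − 2·(-3)^m for some m ≥ 1.
Then S(m+1) = 3S(m) + 12·(-3)^m = 3·(-3^m − 2·(-3)^m) + 12·(-3)^m = -3^{m+1} − 6·(-3)^m + 12·(-3)^m = -3^{m+1} + 6·(-3)^m = -3^{m+1} − 2·(-3)^{m+1}.
By induction, S(k) = -3^k − 2·(-3)^k for all k ≥ 1.

S(k) = -3^k − 2·(-3)^k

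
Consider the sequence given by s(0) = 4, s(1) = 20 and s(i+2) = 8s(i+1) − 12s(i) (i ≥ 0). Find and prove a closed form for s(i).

Claim: s(i) = 3·6^i + 2^i.

Base cases: s(0) = 4 and 3·6^0 + 2^0 = 4; s(1) = 20 and 3·6^1 + 2^1 = 20.
Assume s(t) = 3·6^t + 2^t for all 0 ≤ t ≤ j, where j ≥ 1.
Then s(j+1) = 8s(j) − 12s(j−1) = 8·(3·6^j + 2^j) − 12·(3·6^{j−1} + 2^{j−1}) = 3·(8·6 − 12)6^{j−1} + (8·2 − 12)2^{j−1} = 108·6^{j−1} + 4·2^{j−1} = 3·6^{j+1} + 2^{j+1}.
Hence s(i) = 3·6^i + 2^i for every i ≥ 0, by strong induction.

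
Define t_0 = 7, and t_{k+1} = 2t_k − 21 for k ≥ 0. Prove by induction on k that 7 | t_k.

Base case: t_0 = 7 = 7·1, so 7 | t_0.
Assume 7 | t_j, so t_j = 7s for some integer s.
Then t_{j+1} = 2t_j − 21 = 2·(7s) − 21 = 7(2s − 3), so 7 | t_{j+1}.
Hence 7 | t_k for every k ≥ 0, by induction.

7 | t_k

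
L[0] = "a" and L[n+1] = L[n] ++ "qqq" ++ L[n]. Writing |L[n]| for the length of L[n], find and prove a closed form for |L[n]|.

Claim: |L[n]| = 2^{n+2} − 3.

Base case: |L[0]| = 1, and 2^{0+2} − 3 = 1.
Assume |L[k]| = 2^{k+2} − 3.
Then |L[k+1]| = |L[k]| + 3 + |L[k]| = 2|L[k]| + 3 = 2(2^{k+2} − 3) + 3 = 2^{k+3} − 6 + 3 = 2^{k+3} − 3.
So the formula holds for k+1, and by induction |L[n]| = 2^{n+2} − 3 for all n ≥ 0.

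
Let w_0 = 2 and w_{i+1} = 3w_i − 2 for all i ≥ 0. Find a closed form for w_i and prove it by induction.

Claim: w_i = 3^i + 1.

Base case: w_0 = 2, and 3^0 + 1 = 1 + 1 = 2.
Assume w_m = 3^m + 1 for some m ≥ 0.
Then w_{m+1} = 3w_m − 2 = 3·(3^m + 1) − 2 = 3^{m+1} + 3 − 2 = 3^{m+1} + 1.
So the formula holds for m+1, and by induction w_i = 3^i + 1 for all i ≥ 0.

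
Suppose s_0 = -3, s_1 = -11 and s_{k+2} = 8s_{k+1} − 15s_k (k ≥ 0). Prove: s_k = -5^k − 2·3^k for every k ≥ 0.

Base cases: s_0 = -3 and -5^0 − 2·3^0 = -3; s_1 = -11 and -5^1 − 2·3^1 = -11.
Assume s_j = -5^j − 2·3^j for all 0 ≤ j ≤ r, where r ≥ 1.
Then s_{r+1} = 8s_r − 15s_{r−1} = 8·(-5^r − 2·3^r) − 15·(-5^{r−1} − 2·3^{r−1}) = -(8·5 − 15)5^{r−1} − 2·(8·3 − 15)3^{r−1} = -25·5^{r−1} − 18·3^{r−1} = -5^{r+1} − 2·3^{r+1}.
Hence s_k = -5^k − 2·3^k for every k ≥ 0, by strong induction.

s_k = -5^k − 2·3^k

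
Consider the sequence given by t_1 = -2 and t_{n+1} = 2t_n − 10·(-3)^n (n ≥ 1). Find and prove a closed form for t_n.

Claim: t_n = 2·2^n + 2·(-3)^n.

Base case: t_1 = -2, and 2·2^1 + 2·(-3)^1 = 4 − 6 = -2.
Assume t_r = 2·2^r + 2·(-3)^r for some r ≥ 1.
Then t_{r+1} = 2t_r − 10·(-3)^r = 2·(2·2^r + 2·(-3)^r) − 10·(-3)^r = 2·2^{r+1} + 4·(-3)^r − 10·(-3)^r = 2·2^{r+1} − 6·(-3)^r = 2·2^{r+1} + 2·(-3)^{r+1}.
This completes the inductive step, so t_n = 2·2^n + 2·(-3)^n for all n ≥ 1.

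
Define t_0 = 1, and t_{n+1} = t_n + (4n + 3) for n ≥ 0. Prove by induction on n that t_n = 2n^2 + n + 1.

Base case: t_0 = 1, and 2·0^2 + 0 + 1 = 1.
Assume t_k = 2k^2 + k + 1.
Then t_{k+1} = t_k + (4k + 3) = (2k^2 + k + 1) + (4k + 3) = 2k^2 + 5k + 4,
and 2·(k+1)^2 + (k+1) + 1 = 2k^2 + 5k + 4.
Hence t_n = 2n^2 + n + 1 for every n ≥ 0, by induction.

t_n = 2n^2 + n + 1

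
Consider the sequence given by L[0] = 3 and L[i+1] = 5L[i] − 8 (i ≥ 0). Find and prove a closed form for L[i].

Claim: L[i] = 5^i + 2.

Base case: L[0] = 3, and 5^0 + 2 = 1 + 2 = 3.
Assume L[m] = 5^m + 2 for some m ≥ 0.
Then L[m+1] = 5L[m] − 8 = 5·(5^m + 2) − 8 = 5^{m+1} + 10 − 8 = 5^{m+1} + 2.
By induction, L[i] = 5^i + 2 for all i ≥ 0.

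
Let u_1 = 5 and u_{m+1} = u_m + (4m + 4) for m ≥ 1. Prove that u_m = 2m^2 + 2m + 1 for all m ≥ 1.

Base case: u_1 = 5, and 2·1^2 + 2·1 + 1 = 5.
Assume u_k = 2k^2 + 2k + 1.
Then u_{k+1} = u_k + (4k + 4) = (2k^2 + 2k + 1) + (4k + 4) = 2k^2 + 6k + 5,
and 2·(k+1)^2 + 2·(k+1) + 1 = 2k^2 + 6k + 5.
By induction, u_m = 2m^2 + 2m + 1 for all m ≥ 1.

u_m = 2m^2 + 2m + 1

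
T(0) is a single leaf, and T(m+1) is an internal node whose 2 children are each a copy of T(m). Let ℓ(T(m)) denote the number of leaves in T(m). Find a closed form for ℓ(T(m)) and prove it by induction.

Claim: ℓ(T(m)) = 2^m.

Base case: ℓ(T(0)) = 1, and 2^0 = 1.
Assume ℓ(T(r)) = 2^r.
Then ℓ(T(r+1)) = 2·ℓ(T(r)) = 2·2^r = 2^{r+1}.
So the formula holds for r+1, and by induction ℓ(T(m)) = 2^m for all m ≥ 0.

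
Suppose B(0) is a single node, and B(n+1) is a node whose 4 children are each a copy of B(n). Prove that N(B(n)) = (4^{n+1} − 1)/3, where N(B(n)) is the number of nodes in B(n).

Base case: N(B(0)) = 1, and (4^{0+1} − 1)/3 = 1.
Assume N(B(m)) = (4^{m+1} − 1)/3.
Then N(B(m+1)) = 1 + 4N(B(m)) = 1 + 4·(4^{m+1} − 1)/3 = 1 + (4^{m+2} − 4)/3 = (3 + 4^{m+2} − 4)/3 = (4^{m+2} − 1)/3.
By induction, N(B(n)) = (4^{n+1} − 1)/3 for all n ≥ 0.

N(B(n)) = (4^{n+1} − 1)/3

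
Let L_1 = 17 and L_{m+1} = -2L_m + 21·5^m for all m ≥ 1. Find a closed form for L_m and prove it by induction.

Claim: L_m = -(-2)^m + 3·5^m.

Base case: L_1 = 17, and -(-2)^1 + 3·5^1 = 2 + 15 = 17.
Assume L_j = -(-2)^j + 3·5^j for some j ≥ 1.
Then L_{j+1} = -2L_j + 21·5^j = -2·(-(-2)^j + 3·5^j) + 21·5^j = -(-2)^{j+1} − 6·5^j + 21·5^j = -(-2)^{j+1} + 15·5^j = -(-2)^{j+1} + 3·5^{j+1}.
Hence L_m = -(-2)^m + 3·5^m for every m ≥ 1, by induction.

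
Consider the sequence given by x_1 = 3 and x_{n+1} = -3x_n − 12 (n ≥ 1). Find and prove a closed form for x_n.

Claim: x_n = -2·(-3)^n − 3.

Base case: x_1 = 3, and -2·(-3)^1 − 3 = 6 − 3 = 3.
Assume x_j = -2·(-3)^j − 3 for some j ≥ 1.
Then x_{j+1} = -3x_j − 12 = -3·(-2·(-3)^j − 3) − 12 = 6·(-3)^j + 9 − 12 = -2·(-3)^{j+1} − 3.
By induction, x_n = -2·(-3)^n − 3 for all n ≥ 1.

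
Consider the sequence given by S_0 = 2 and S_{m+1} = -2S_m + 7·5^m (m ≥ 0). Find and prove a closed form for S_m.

Claim: S_m = (-2)^m + 5^m.

Base case: S_0 = 2, and (-2)^0 + 5^0 = 1 + 1 = 2.
Assume S_r = (-2)^r + 5^r for some r ≥ 0.
Then S_{r+1} = -2S_r + 7·5^r = -2·((-2)^r + 5^r) + 7·5^r = (-2)^{r+1} − 2·5^r + 7·5^r = (-2)^{r+1} + 5·5^r = (-2)^{r+1} + 5^{r+1}.
This completes the inductive step, so S_m = (-2)^m + 5^m for all m ≥ 0.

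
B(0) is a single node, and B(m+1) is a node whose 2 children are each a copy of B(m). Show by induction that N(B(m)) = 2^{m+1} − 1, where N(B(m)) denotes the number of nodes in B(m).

Base case: N(B(0)) = 1, and 2^{0+1} − 1 = 1.
Assume N(B(r)) = 2^{r+1} − 1.
Then N(B(r+1)) = 1 + 2N(B(r)) = 1 + 2(2^{r+1} − 1) = 2^{r+2} − 2 + 1 = 2^{r+2} − 1.
Hence N(B(m)) = 2^{m+1} − 1 for every m ≥ 0, by induction.

N(B(m)) = 2^{m+1} − 1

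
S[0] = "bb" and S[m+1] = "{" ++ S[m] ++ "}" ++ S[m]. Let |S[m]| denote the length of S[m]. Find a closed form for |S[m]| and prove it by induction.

Claim: |S[m]| = 2^{m+2} − 2.

Base case: |S[0]| = 2, and 2^{0+2} − 2 = 2.
Assume |S[j]| = 2^{j+2} − 2.
Then |S[j+1]| = 1 + |S[j]| + 1 + |S[j]| = 2|S[j]| + 2 = 2(2^{j+2} − 2) + 2 = 2^{j+3} − 4 + 2 = 2^{j+3} − 2.
Hence |S[m]| = 2^{m+2} − 2 for every m ≥ 0, by induction.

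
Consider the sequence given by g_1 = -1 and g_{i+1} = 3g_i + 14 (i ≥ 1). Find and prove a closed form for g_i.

Claim: g_i = 2·3^i − 7.

Base case: g_1 = -1, and 2·3^1 − 7 = 6 − 7 = -1.
Assume g_r = 2·3^r − 7 for some r ≥ 1.
Then g_{r+1} = 3g_r + 14 = 3·(2·3^r − 7) + 14 = 6·3^r − 21 + 14 = 2·3^{r+1} − 7.
So the formula holds for r+1, and by induction g_i = 2·3^i − 7 for all i ≥ 1.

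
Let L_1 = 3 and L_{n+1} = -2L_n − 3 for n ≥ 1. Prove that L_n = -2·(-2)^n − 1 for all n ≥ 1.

Base case: L_1 = 3, and -2·(-2)^1 − 1 = 4 − 1 = 3.
Assume L_r = -2·(-2)^r − 1 for some r ≥ 1.
Then L_{r+1} = -2L_r − 3 = -2·(-2·(-2)^r − 1) − 3 = 4·(-2)^r + 2 − 3 = -2·(-2)^{r+1} − 1.
By induction, L_n = -2·(-2)^n − 1 for all n ≥ 1.

L_n = -2·(-2)^n − 1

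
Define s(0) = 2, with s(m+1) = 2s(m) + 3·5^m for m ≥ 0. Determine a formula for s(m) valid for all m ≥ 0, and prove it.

Claim: s(m) = 2^m + 5^m.

Base case: s(0) = 2, and 2^0 + 5^0 = 1 + 1 = 2.
Assume s(r) = 2^r + 5^r for some r ≥ 0.
Then s(r+1) = 2s(r) + 3·5^r = 2·(2^r + 5^r) + 3·5^r = 2^{r+1} + 2·5^r + 3·5^r = 2^{r+1} + 5·5^r = 2^{r+1} + 5^{r+1}.
By induction, s(m) = 2^m + 5^m for all m ≥ 0.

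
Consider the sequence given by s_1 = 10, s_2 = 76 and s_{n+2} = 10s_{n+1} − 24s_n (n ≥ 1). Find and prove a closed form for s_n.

Claim: s_n = 3·6^n − 2·4^n.

Base cases: s_1 = 10 and 3·6^1 − 2·4^1 = 10; s_2 = 76 and 3·6^2 − 2·4^2 = 76.
Assume s_i = 3·6^i − 2·4^i for all 1 ≤ i ≤ j, where j ≥ 2.
Then s_{j+1} = 10s_j − 24s_{j−1} = 10·(3·6^j − 2·4^j) − 24·(3·6^{j−1} − 2·4^{j−1}) = 3·(10·6 − 24)6^{j−1} − 2·(10·4 − 24)4^{j−1} = 108·6^{j−1} − 32·4^{j−1} = 3·6^{j+1} − 2·4^{j+1}.
This completes the inductive step, so s_n = 3·6^n − 2·4^n for all n ≥ 1.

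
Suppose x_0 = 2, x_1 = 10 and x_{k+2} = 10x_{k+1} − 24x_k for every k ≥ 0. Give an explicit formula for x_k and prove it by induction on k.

Claim: x_k = 6^k + 4^k.

Base cases: x_0 = 2 and 6^0 + 4^0 = 2; x_1 = 10 and 6^1 + 4^1 = 10.
Assume x_j = 6^j + 4^j for all 0 ≤ j ≤ r, where r ≥ 1.
Then x_{r+1} = 10x_r − 24x_{r−1} = 10·(6^r + 4^r) − 24·(6^{r−1} + 4^{r−1}) = (10·6 − 24)6^{r−1} + (10·4 − 24)4^{r−1} = 36·6^{r−1} + 16·4^{r−1} = 6^{r+1} + 4^{r+1}.
This completes the inductive step, so x_k = 6^k + 4^k for all k ≥ 0.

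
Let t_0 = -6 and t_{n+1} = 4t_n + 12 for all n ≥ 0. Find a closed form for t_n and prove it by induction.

Claim: t_n = -2·4^n − 4.

Base case: t_0 = -6, and -2·4^0 − 4 = -2 − 4 = -6.
Assume t_m = -2·4^m − 4 for some m ≥ 0.
Then t_{m+1} = 4t_m + 12 = 4·(-2·4^m − 4) + 12 = -8·4^m − 16 + 12 = -2·4^{m+1} − 4.
This completes the inductive step, so t_n = -2·4^n − 4 for all n ≥ 0.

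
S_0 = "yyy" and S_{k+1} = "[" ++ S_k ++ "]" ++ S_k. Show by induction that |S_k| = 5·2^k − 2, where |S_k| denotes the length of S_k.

Base case: |S_0| = 3, and 5·2^0 − 2 = 3.
Assume |S_m| = 5·2^m − 2.
Then |S_{m+1}| = 1 + |S_m| + 1 + |S_m| = 2|S_m| + 2 = 2(5·2^m − 2) + 2 = 5·2^{m+1} − 4 + 2 = 5·2^{m+1} − 2.
This completes the inductive step, so |S_k| = 5·2^k − 2 for all k ≥ 0.

|S_k| = 5·2^k − 2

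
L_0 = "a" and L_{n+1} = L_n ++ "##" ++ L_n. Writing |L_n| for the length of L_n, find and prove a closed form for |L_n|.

Claim: |L_n| = 3·2^n − 2.

Base case: |L_0| = 1, and 3·2^0 − 2 = 1.
Assume |L_j| = 3·2^j − 2.
Then |L_{j+1}| = |L_j| + 2 + |L_j| = 2|L_j| + 2 = 2(3·2^j − 2) + 2 = 3·2^{j+1} − 4 + 2 = 3·2^{j+1} − 2.
So the formula holds for j+1, and by induction |L_n| = 3·2^n − 2 for all n ≥ 0.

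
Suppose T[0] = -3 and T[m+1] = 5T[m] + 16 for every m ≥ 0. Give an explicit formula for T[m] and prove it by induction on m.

Claim: T[m] = 5^m − 4.

Base case: T[0] = -3, and 5^0 − 4 = 1 − 4 = -3.
Assume T[j] = 5^j − 4 for some j ≥ 0.
Then T[j+1] = 5T[j] + 16 = 5·(5^j − 4) + 16 = 5^{j+1} − 20 + 16 = 5^{j+1} − 4.
So the formula holds for j+1, and by induction T[m] = 5^m − 4 for all m ≥ 0.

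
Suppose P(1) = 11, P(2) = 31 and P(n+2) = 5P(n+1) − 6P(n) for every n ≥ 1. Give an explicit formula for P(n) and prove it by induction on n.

Claim: P(n) = 3·3^n + 2^n.

Base cases: P(1) = 11 and 3·3^1 + 2^1 = 11; P(2) = 31 and 3·3^2 + 2^2 = 31.
Assume P(j) = 3·3^j + 2^j for all 1 ≤ j ≤ m, where m ≥ 2.
Then P(m+1) = 5P(m) − 6P(m−1) = 5·(3·3^m + 2^m) − 6·(3·3^{m−1} + 2^{m−1}) = 3·(5·3 − 6)3^{m−1} + (5·2 − 6)2^{m−1} = 27·3^{m−1} + 4·2^{m−1} = 3·3^{m+1} + 2^{m+1}.
By strong induction, P(n) = 3·3^n + 2^n for all n ≥ 1.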